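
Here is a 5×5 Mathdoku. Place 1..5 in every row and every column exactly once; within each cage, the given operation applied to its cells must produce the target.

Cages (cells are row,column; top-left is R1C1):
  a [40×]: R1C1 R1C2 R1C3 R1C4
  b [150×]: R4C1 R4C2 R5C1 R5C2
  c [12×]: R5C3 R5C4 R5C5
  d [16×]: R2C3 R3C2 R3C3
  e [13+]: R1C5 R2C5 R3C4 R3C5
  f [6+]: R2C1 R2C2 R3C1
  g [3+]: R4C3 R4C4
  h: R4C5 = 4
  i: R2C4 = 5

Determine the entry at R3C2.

Cage i is a single given cell, so R2C4 = 5.
Cage h is a single given cell, so R4C5 = 4.
In row 1, 3 can only go at R1C5, so R1C5 = 3.
Cage e has sum 13; hence R3C5 = 5.
Column 5 now contains 3, leaving R5C5 = 1.
Column 5 now contains 1, which forces R2C5 = 2.
Cage e needs sum 13, leaving R3C4 = 3.
Column 4 already has 3, which forces R5C4 = 4.
Row 2 already has 2; hence R2C3 = 4.
Cage d needs product 16, so R3C2 = 4.
Cage d has product 16; hence R3C3 = 1.
Column 3 now contains 1, which forces R4C3 = 2.
Row 4 already has 2, leaving R4C4 = 1.
4 is placed in row 5, so R5C3 = 3.
Cage a has product 40, which forces R1C1 = 4.
Cage a has product 40, which forces R1C2 = 1.
2 is placed in column 3, leaving R1C3 = 5.
Column 4 already has 1; hence R1C4 = 2.
1 is placed in column 2, which forces R2C2 = 3.
Row 3 now contains 1; hence R3C1 = 2.
Column 2 now contains 3, leaving R4C2 = 5.
2 is placed in column 1; hence R5C1 = 5.
Column 2 now contains 5, leaving R5C2 = 2.
Row 2 already has 3; hence R2C1 = 1.
5 is placed in row 4, which forces R4C1 = 3.
Completed grid: 4 1 5 2 3 / 1 3 4 5 2 / 2 4 1 3 5 / 3 5 2 1 4 / 5 2 3 4 1.

4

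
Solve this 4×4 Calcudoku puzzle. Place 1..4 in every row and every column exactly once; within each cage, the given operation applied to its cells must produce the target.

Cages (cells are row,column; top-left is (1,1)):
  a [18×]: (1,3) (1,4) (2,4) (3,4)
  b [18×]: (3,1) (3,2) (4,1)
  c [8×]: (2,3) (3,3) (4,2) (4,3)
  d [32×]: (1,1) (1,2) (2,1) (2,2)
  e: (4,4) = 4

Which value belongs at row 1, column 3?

3

The 4 cells of cage a must have product 18, which forces (1,3) = 3.
Cage b has product 18, leaving (3,1) = 2.
The 3 cells of cage b must have product 18, so (3,2) = 3.
Row 3 now contains 3, leaving (3,4) = 1.
Cage b needs product 18, leaving (4,1) = 3.
Cage c needs product 8, which forces (4,2) = 1.
E is a freebie, so (4,4) = 4.
1 is placed in column 4, which forces (1,4) = 2.
Cage c needs product 8, so (2,3) = 1.
The 4 cells of cage a must have product 18; hence (2,4) = 3.
Row 3 already has 1, so (3,3) = 4.
Row 4 now contains 4; hence (4,3) = 2.
The 4 cells of cage d must have product 32, leaving (1,1) = 1.
Row 1 now contains 2, so (1,2) = 4.
Row 2 now contains 1, which forces (2,1) = 4.
Cage d needs product 32, so (2,2) = 2.
Filled in: 1 4 3 2 / 4 2 1 3 / 2 3 4 1 / 3 1 2 4.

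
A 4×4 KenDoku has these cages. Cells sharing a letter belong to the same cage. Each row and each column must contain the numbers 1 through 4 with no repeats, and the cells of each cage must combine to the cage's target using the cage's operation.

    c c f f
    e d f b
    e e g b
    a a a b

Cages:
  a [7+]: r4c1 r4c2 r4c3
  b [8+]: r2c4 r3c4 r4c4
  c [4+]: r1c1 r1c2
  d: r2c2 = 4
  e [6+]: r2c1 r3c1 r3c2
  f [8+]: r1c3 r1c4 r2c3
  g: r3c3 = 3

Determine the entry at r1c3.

D is a freebie, so r2c2 = 4.
Cage g is a single given cell; hence r3c3 = 3.
The 3 cells of cage f must have sum 8; hence r1c3 = 4.
Cage a has sum 7, so r4c1 = 4.
Cage e has sum 6, so r2c1 = 3.
Row 2 already has 3, leaving r2c4 = 1.
The 3 cells of cage b must have sum 8, which forces r3c4 = 4.
Column 4 now contains 1; hence r4c4 = 3.
Column 1 already has 3; hence r1c1 = 1.
Cage c's pair has sum 4; hence r1c2 = 3.
3 is placed in column 4; hence r1c4 = 2.
1 is placed in row 2, which forces r2c3 = 2.
1 is placed in column 1; hence r3c1 = 2.
2 is placed in row 3, so r3c2 = 1.
Column 2 already has 1; hence r4c2 = 2.
Column 3 already has 2, leaving r4c3 = 1.
Filled in: 1 3 4 2 / 3 4 2 1 / 2 1 3 4 / 4 2 1 3.

4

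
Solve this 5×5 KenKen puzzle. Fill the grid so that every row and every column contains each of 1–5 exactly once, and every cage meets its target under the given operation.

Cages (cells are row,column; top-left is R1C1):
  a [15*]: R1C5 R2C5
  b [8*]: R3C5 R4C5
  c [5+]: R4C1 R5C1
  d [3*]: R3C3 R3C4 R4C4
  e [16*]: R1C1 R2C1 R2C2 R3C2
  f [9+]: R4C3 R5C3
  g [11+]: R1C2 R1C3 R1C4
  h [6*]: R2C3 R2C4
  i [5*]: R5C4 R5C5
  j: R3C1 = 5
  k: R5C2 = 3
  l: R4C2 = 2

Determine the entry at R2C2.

J is a freebie, which forces R3C1 = 5.
The 3 cells of cage d must have product 3; hence R3C3 = 1.
Cage d has product 3, which forces R3C4 = 3.
L is a freebie, so R4C2 = 2.
Cage d has product 3, which forces R4C4 = 1.
Row 4 already has 2, so R4C5 = 4.
Cage k is a single given cell, leaving R5C2 = 3.
Column 4 now contains 1; hence R5C4 = 5.
Row 5 already has 5, leaving R5C5 = 1.
Cage e needs product 16; hence R1C1 = 1.
Cage e needs product 16, so R2C1 = 4.
Cage e has product 16, so R2C2 = 1.
The two cells of cage h must have product 6; hence R2C3 = 3.
Column 4 already has 3, so R2C4 = 2.
Row 2 now contains 3, so R2C5 = 5.
2 is placed in column 2, so R3C2 = 4.
Column 5 already has 4, so R3C5 = 2.
4 is placed in row 4; hence R4C1 = 3.
4 is placed in row 4, leaving R4C3 = 5.
The two cells of cage c must have sum 5; hence R5C1 = 2.
Row 5 already has 5, so R5C3 = 4.
4 is placed in column 2, so R1C2 = 5.
Column 3 now contains 4, so R1C3 = 2.
2 is placed in column 4, leaving R1C4 = 4.
Column 5 now contains 5; hence R1C5 = 3.
Filled in: 1 5 2 4 3 / 4 1 3 2 5 / 5 4 1 3 2 / 3 2 5 1 4 / 2 3 4 5 1.

1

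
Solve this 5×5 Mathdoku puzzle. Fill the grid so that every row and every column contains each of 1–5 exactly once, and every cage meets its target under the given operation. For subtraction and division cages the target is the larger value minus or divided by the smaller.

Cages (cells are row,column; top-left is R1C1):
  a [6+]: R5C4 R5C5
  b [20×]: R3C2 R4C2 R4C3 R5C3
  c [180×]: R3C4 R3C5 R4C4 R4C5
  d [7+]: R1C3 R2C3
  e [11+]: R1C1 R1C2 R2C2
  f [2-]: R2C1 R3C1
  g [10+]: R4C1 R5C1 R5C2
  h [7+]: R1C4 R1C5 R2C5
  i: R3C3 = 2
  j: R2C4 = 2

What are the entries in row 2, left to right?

3 5 4 2 1

J is a freebie, leaving R2C4 = 2.
Cage i is given, leaving R3C3 = 2.
Row 4 needs a 2, and only R4C1 is open for it.
In row 5, 2 can only go at R5C5, so R5C5 = 2.
Cage a's pair has sum 6, so R5C4 = 4.
In row 1, 2 can only go at R1C2, so R1C2 = 2.
In row 5, 1 can only go at R5C3, so R5C3 = 1.
In row 4, 1 can only go at R4C2, so R4C2 = 1.
Row 3 needs a 1, and only R3C1 is open for it.
The two cells of cage f must have difference 2, so R2C1 = 3.
Row 2 already has 3, leaving R2C3 = 4.
Row 2 already has 3, which forces R2C5 = 1.
4 is placed in column 3, which forces R4C3 = 5.
5 is placed in row 4, leaving R4C4 = 3.
3 is placed in row 4, so R4C5 = 4.
Column 1 now contains 3, leaving R5C1 = 5.
Row 5 now contains 5, so R5C2 = 3.
Column 1 already has 5, leaving R1C1 = 4.
4 is placed in column 3, which forces R1C3 = 3.
Column 4 already has 3, so R1C4 = 1.
1 is placed in column 5, leaving R1C5 = 5.
Row 2 already has 4, so R2C2 = 5.
Cage b needs product 20, which forces R3C2 = 4.
Column 4 already has 3, which forces R3C4 = 5.
Column 5 already has 4; hence R3C5 = 3.
Completed grid: 4 2 3 1 5 / 3 5 4 2 1 / 1 4 2 5 3 / 2 1 5 3 4 / 5 3 1 4 2.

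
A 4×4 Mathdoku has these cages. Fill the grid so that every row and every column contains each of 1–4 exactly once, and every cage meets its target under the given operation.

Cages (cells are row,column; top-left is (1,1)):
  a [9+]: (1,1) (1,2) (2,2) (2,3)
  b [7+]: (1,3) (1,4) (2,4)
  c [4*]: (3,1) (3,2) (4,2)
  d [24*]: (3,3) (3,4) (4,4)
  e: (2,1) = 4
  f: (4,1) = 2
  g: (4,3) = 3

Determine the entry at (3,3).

Cage e is a single given cell, so (2,1) = 4.
Cage f is a single given cell, so (4,1) = 2.
Row 4 now contains 2; hence (4,2) = 1.
Cage g is given, leaving (4,3) = 3.
Row 4 now contains 3, leaving (4,4) = 4.
Cage a needs sum 9, leaving (2,2) = 3.
Cage a needs sum 9, which forces (2,3) = 1.
Row 2 already has 1, so (2,4) = 2.
2 is placed in column 1, so (3,1) = 1.
Column 2 now contains 1; hence (3,2) = 4.
The 3 cells of cage d must have product 24, leaving (3,3) = 2.
The 3 cells of cage d must have product 24; hence (3,4) = 3.
1 is placed in column 1; hence (1,1) = 3.
Column 2 now contains 4; hence (1,2) = 2.
Column 3 now contains 2, so (1,3) = 4.
Column 4 now contains 3, leaving (1,4) = 1.
The full grid is 3 2 4 1 / 4 3 1 2 / 1 4 2 3 / 2 1 3 4.

2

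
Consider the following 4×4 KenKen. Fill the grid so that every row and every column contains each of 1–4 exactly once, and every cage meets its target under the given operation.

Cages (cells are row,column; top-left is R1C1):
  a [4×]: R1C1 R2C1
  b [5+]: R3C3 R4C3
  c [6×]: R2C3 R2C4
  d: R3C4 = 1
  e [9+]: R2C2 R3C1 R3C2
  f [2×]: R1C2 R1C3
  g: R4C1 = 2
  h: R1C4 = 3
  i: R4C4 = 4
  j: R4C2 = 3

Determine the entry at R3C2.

Cage h is given, so R1C4 = 3.
Column 4 already has 3, leaving R2C4 = 2.
D is a freebie, so R3C4 = 1.
Cage g is a single given cell, leaving R4C1 = 2.
J is a freebie, so R4C2 = 3.
I is a freebie, leaving R4C4 = 4.
3 is placed in column 2, leaving R2C2 = 4.
Row 2 already has 2, leaving R2C3 = 3.
Cage e has sum 9; hence R3C1 = 3.
The 3 cells of cage e must have sum 9, so R3C2 = 2.
The two cells of cage b must have sum 5, leaving R3C3 = 4.
Row 4 already has 4; hence R4C3 = 1.
The two cells of cage a must have product 4; hence R1C1 = 4.
2 is placed in column 2, so R1C2 = 1.
Column 3 already has 1, so R1C3 = 2.
Row 2 already has 4; hence R2C1 = 1.
Completed grid: 4 1 2 3 / 1 4 3 2 / 3 2 4 1 / 2 3 1 4.

2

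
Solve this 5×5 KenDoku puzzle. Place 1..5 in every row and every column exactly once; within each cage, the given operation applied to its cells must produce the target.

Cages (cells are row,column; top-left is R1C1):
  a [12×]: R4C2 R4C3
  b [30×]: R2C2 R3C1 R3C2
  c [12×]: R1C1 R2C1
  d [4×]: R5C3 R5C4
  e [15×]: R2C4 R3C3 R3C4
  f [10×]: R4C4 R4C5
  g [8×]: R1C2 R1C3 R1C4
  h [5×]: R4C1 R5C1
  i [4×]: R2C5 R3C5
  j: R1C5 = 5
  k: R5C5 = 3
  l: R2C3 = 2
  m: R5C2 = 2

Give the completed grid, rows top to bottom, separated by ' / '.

3 1 4 2 5 / 4 5 2 3 1 / 2 3 5 1 4 / 1 4 3 5 2 / 5 2 1 4 3

Cage j is a single given cell; hence R1C5 = 5.
Cage l is a single given cell; hence R2C3 = 2.
5 is placed in column 5, which forces R4C5 = 2.
Cage m is a single given cell; hence R5C2 = 2.
Cage k is given, which forces R5C5 = 3.
The 3 cells of cage g must have product 8, so R1C4 = 2.
The 3 cells of cage b must have product 30; hence R3C1 = 2.
2 is placed in row 4, so R4C4 = 5.
Cage e needs product 15; hence R3C3 = 5.
Row 4 now contains 5; hence R4C1 = 1.
Cage h needs two cells with product 5, which forces R5C1 = 5.
Cage b has product 30, leaving R2C2 = 5.
Row 3 already has 5; hence R3C2 = 3.
Row 3 now contains 3, which forces R3C4 = 1.
1 is placed in row 3, leaving R3C5 = 4.
Column 2 already has 3, which forces R4C2 = 4.
Row 4 already has 4, leaving R4C3 = 3.
Column 4 now contains 1, leaving R5C4 = 4.
Column 2 now contains 4, which forces R1C2 = 1.
Cage g needs product 8, which forces R1C3 = 4.
Column 4 now contains 1, which forces R2C4 = 3.
Column 5 already has 4; hence R2C5 = 1.
Row 5 now contains 4, leaving R5C3 = 1.
Row 1 already has 4, so R1C1 = 3.
Row 2 already has 3, which forces R2C1 = 4.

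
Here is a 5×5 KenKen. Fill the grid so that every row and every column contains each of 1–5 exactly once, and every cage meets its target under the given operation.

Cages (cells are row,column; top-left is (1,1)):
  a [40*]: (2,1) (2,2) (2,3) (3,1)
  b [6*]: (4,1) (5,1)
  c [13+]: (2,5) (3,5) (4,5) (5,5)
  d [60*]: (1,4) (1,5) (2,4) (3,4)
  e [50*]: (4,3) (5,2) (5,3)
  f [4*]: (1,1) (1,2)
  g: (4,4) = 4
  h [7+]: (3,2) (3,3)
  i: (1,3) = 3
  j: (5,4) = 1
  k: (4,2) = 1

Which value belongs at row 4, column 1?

2

I is a freebie; hence (1,3) = 3.
K is a freebie, leaving (4,2) = 1.
The 3 cells of cage e must have product 50, so (4,3) = 5.
Cage g is given, so (4,4) = 4.
Row 4 now contains 4, so (4,5) = 3.
Cage e needs product 50, which forces (5,2) = 5.
The 3 cells of cage e must have product 50, leaving (5,3) = 2.
Cage j is a single given cell; hence (5,4) = 1.
1 is placed in row 5, so (5,5) = 4.
Cage f's pair has product 4; hence (1,1) = 1.
Column 2 now contains 1, so (1,2) = 4.
Column 4 already has 1, leaving (1,4) = 5.
Cage d needs product 60, which forces (1,5) = 2.
Column 2 now contains 4, leaving (2,2) = 2.
2 is placed in row 2; hence (2,4) = 3.
Cage h needs two cells with sum 7, which forces (3,2) = 3.
Column 3 already has 2, leaving (3,3) = 4.
3 is placed in column 4, so (3,4) = 2.
Row 4 already has 3; hence (4,1) = 2.
2 is placed in row 5, so (5,1) = 3.
The 4 cells of cage a must have product 40; hence (2,1) = 4.
4 is placed in column 3; hence (2,3) = 1.
Row 2 now contains 1; hence (2,5) = 5.
Row 3 now contains 2, so (3,1) = 5.
Column 5 already has 5; hence (3,5) = 1.
Completed grid: 1 4 3 5 2 / 4 2 1 3 5 / 5 3 4 2 1 / 2 1 5 4 3 / 3 5 2 1 4.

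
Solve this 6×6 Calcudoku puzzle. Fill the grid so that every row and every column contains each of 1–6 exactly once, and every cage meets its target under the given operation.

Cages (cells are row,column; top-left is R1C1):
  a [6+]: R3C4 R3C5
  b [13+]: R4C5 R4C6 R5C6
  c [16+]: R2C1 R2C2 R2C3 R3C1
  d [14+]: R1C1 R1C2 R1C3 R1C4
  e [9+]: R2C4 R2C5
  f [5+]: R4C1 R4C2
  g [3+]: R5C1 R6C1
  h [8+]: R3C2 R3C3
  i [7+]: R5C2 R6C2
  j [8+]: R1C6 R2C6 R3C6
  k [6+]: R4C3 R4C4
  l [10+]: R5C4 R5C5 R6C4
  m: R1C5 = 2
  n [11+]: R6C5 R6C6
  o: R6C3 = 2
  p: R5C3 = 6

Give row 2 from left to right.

5 1 4 6 3 2

M is a freebie, so R1C5 = 2.
P is a freebie, leaving R5C3 = 6.
Cage o is given, which forces R6C3 = 2.
The two cells of cage g must have sum 3; hence R5C1 = 2.
2 is placed in row 6, so R6C1 = 1.
The only place for 5 in row 1 is R1C6.
Cage n's pair has sum 11, which forces R6C5 = 5.
5 is placed in column 6; hence R6C6 = 6.
Cage b needs sum 13, leaving R4C5 = 6.
In row 3, 6 can only go at R3C1, so R3C1 = 6.
The only place for 4 in row 3 is R3C5.
The two cells of cage e must have sum 9, so R2C4 = 6.
Column 5 already has 4; hence R2C5 = 3.
The two cells of cage a must have sum 6, which forces R3C4 = 2.
2 is placed in row 3; hence R3C6 = 1.
3 is placed in column 5, leaving R5C5 = 1.
The 4 cells of cage d must have sum 14, so R1C2 = 6.
1 is placed in column 6; hence R2C6 = 2.
Cage l needs sum 10; hence R5C4 = 5.
Cage l needs sum 10, so R6C4 = 4.
Cage k needs two cells with sum 6, leaving R4C3 = 5.
Column 4 already has 5, so R4C4 = 1.
Cage i's pair has sum 7, which forces R5C2 = 4.
Row 5 now contains 4, so R5C6 = 3.
4 is placed in row 6; hence R6C2 = 3.
Cage d needs sum 14, which forces R1C1 = 4.
Cage d needs sum 14; hence R1C3 = 1.
Column 4 now contains 1; hence R1C4 = 3.
4 is placed in column 1, which forces R2C1 = 5.
Row 2 already has 5, leaving R2C2 = 1.
1 is placed in column 3, which forces R2C3 = 4.
3 is placed in column 2, leaving R3C2 = 5.
Column 3 already has 5, so R3C3 = 3.
Cage f's pair has sum 5, leaving R4C1 = 3.
Row 4 already has 1, leaving R4C2 = 2.
3 is placed in column 6, which forces R4C6 = 4.
Filled in: 4 6 1 3 2 5 / 5 1 4 6 3 2 / 6 5 3 2 4 1 / 3 2 5 1 6 4 / 2 4 6 5 1 3 / 1 3 2 4 5 6.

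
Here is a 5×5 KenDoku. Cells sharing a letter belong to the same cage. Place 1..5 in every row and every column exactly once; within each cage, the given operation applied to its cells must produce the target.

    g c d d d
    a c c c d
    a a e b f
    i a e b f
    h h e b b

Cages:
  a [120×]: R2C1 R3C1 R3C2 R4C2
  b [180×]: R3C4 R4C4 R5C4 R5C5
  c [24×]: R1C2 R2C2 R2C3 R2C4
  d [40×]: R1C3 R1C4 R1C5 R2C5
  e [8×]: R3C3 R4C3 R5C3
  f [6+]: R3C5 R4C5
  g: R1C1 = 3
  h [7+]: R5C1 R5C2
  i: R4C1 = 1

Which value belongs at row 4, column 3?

4

G is a freebie, leaving R1C1 = 3.
Cage i is a single given cell, leaving R4C1 = 1.
Cage b has product 180; hence R5C5 = 3.
In row 5, 1 can only go at R5C3, so R5C3 = 1.
The only place for 1 in row 3 is R3C5.
Cage d has product 40, leaving R1C4 = 1.
The two cells of cage f must have sum 6, so R4C5 = 5.
The 4 cells of cage d must have product 40, which forces R1C3 = 5.
Cage c has product 24, so R2C2 = 1.
Row 2 needs a 5, and only R2C1 is open for it.
5 is placed in column 1, so R5C1 = 2.
The two cells of cage h must have sum 7, so R5C2 = 5.
Row 5 already has 5, which forces R5C4 = 4.
Column 1 now contains 2, so R3C1 = 4.
4 is placed in row 3, leaving R3C3 = 2.
The 4 cells of cage b must have product 180, leaving R3C4 = 5.
2 is placed in column 3, so R4C3 = 4.
Column 4 already has 4, leaving R4C4 = 3.
Cage c needs product 24, so R1C2 = 4.
4 is placed in row 1, which forces R1C5 = 2.
Column 3 now contains 4, which forces R2C3 = 3.
Column 4 now contains 3, so R2C4 = 2.
2 is placed in column 5, so R2C5 = 4.
Row 3 now contains 2, leaving R3C2 = 3.
Row 4 already has 3; hence R4C2 = 2.
Filled in: 3 4 5 1 2 / 5 1 3 2 4 / 4 3 2 5 1 / 1 2 4 3 5 / 2 5 1 4 3.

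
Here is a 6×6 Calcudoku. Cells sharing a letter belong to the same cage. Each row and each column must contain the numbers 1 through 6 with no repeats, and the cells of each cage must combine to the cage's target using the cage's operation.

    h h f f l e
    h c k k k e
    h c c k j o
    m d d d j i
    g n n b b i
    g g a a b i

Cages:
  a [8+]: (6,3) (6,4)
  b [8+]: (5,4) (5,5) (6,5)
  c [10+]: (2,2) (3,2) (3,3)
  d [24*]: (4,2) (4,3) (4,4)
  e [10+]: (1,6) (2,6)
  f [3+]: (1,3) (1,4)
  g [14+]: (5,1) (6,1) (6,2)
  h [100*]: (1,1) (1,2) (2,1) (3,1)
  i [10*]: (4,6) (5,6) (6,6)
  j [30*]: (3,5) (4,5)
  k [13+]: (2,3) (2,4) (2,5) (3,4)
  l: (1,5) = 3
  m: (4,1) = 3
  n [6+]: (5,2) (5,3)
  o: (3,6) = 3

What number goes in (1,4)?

Cage h has product 100, so (1,2) = 5.
L is a freebie, so (1,5) = 3.
O is a freebie; hence (3,6) = 3.
Cage m is a single given cell; hence (4,1) = 3.
In row 1, 6 can only go at (1,6), so (1,6) = 6.
Column 6 already has 6; hence (2,6) = 4.
The only place for 4 in row 1 is (1,1).
Row 4 needs a 2, and only (4,6) is open for it.
In row 4, 5 can only go at (4,5), so (4,5) = 5.
5 is placed in column 5, leaving (3,5) = 6.
Cage c needs sum 10, which forces (3,3) = 5.
Cage h has product 100, leaving (2,1) = 5.
5 is placed in row 3; hence (3,1) = 1.
Column 1 already has 5, so (5,1) = 6.
Column 1 already has 6, leaving (6,1) = 2.
Cage g has sum 14, so (6,2) = 6.
The two cells of cage a must have sum 8, leaving (6,3) = 3.
The two cells of cage a must have sum 8, so (6,4) = 5.
5 is placed in row 6, so (6,6) = 1.
Column 4 now contains 5, which forces (5,4) = 3.
Cage b needs sum 8, so (5,5) = 1.
1 is placed in column 6, which forces (5,6) = 5.
Row 6 already has 1; hence (6,5) = 4.
Column 5 already has 1, so (2,5) = 2.
Cage k has sum 13, which forces (3,4) = 4.
The 3 cells of cage c must have sum 10, so (2,2) = 3.
Row 3 already has 4, which forces (3,2) = 2.
Column 2 already has 2; hence (5,2) = 4.
4 is placed in row 5; hence (5,3) = 2.
2 is placed in column 3; hence (1,3) = 1.
Cage f's pair has sum 3, so (1,4) = 2.
Column 3 already has 1, leaving (2,3) = 6.
Row 2 already has 6, so (2,4) = 1.
4 is placed in column 2, so (4,2) = 1.
Cage d has product 24, which forces (4,3) = 4.
Cage d has product 24, leaving (4,4) = 6.
Completed grid: 4 5 1 2 3 6 / 5 3 6 1 2 4 / 1 2 5 4 6 3 / 3 1 4 6 5 2 / 6 4 2 3 1 5 / 2 6 3 5 4 1.

2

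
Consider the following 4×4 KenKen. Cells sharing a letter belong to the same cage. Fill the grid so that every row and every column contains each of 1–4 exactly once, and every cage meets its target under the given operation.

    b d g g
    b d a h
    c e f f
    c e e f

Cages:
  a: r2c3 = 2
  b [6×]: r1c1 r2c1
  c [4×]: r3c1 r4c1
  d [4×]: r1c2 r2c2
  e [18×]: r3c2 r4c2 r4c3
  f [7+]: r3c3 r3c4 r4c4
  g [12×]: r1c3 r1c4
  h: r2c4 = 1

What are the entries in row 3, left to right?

A is a freebie, which forces r2c3 = 2.
H is a freebie, so r2c4 = 1.
The 3 cells of cage e must have product 18, leaving r3c2 = 3.
Cage e has product 18, which forces r4c2 = 2.
The 3 cells of cage e must have product 18, so r4c3 = 3.
Row 4 already has 3, so r4c4 = 4.
The two cells of cage b must have product 6, leaving r1c1 = 2.
Cage d needs two cells with product 4, so r1c2 = 1.
Column 3 now contains 3, which forces r1c3 = 4.
4 is placed in column 4, which forces r1c4 = 3.
Row 2 now contains 2, leaving r2c1 = 3.
Row 2 already has 1; hence r2c2 = 4.
Cage c's pair has product 4, so r3c1 = 4.
Cage f needs sum 7, so r3c3 = 1.
4 is placed in column 4; hence r3c4 = 2.
Row 4 already has 4, which forces r4c1 = 1.
Completed grid: 2 1 4 3 / 3 4 2 1 / 4 3 1 2 / 1 2 3 4.

4 3 1 2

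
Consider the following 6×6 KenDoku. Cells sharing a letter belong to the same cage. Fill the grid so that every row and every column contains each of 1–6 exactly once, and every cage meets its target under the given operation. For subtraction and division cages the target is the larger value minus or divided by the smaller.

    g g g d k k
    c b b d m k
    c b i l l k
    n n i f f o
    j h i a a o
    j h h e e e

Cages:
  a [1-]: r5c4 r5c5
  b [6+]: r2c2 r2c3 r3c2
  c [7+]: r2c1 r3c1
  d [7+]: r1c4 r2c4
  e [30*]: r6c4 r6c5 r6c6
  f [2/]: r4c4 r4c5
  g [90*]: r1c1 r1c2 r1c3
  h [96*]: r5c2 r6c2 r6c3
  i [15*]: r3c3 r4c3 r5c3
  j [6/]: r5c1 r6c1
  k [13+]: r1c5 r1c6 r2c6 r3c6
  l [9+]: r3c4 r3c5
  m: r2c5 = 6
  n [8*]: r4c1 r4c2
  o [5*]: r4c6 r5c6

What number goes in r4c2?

2

Cage m is given; hence r2c5 = 6.
Cage h has product 96; hence r5c2 = 4.
The 3 cells of cage h must have product 96, leaving r6c2 = 6.
Cage h needs product 96; hence r6c3 = 4.
Cage n needs two cells with product 8, leaving r4c1 = 4.
Column 2 now contains 4, which forces r4c2 = 2.
Cage j's pair has quotient 6, leaving r5c1 = 6.
6 is placed in row 6; hence r6c1 = 1.
Cage g needs product 90; hence r1c3 = 6.
Cage b needs sum 6; hence r2c3 = 2.
Cage f needs two cells with quotient 2, so r4c4 = 6.
The two cells of cage f must have quotient 2, which forces r4c5 = 3.
Row 2 now contains 2, leaving r2c1 = 5.
Cage c needs two cells with sum 7, which forces r3c1 = 2.
Column 1 now contains 5; hence r1c1 = 3.
Cage g needs product 90; hence r1c2 = 5.
3 is placed in row 1, which forces r1c4 = 4.
Column 4 already has 4, which forces r2c4 = 3.
Column 4 already has 4, so r3c4 = 5.
Row 3 now contains 5, leaving r3c5 = 4.
Column 4 now contains 5, leaving r6c4 = 2.
Row 6 already has 2; hence r6c5 = 5.
5 is placed in row 6; hence r6c6 = 3.
Row 2 already has 3, so r2c2 = 1.
The 4 cells of cage k must have sum 13, so r2c6 = 4.
Cage b has sum 6, leaving r3c2 = 3.
Row 3 already has 3, leaving r3c3 = 1.
The 4 cells of cage k must have sum 13; hence r3c6 = 6.
Column 3 now contains 1, which forces r4c3 = 5.
Row 4 already has 5, leaving r4c6 = 1.
Column 3 now contains 5; hence r5c3 = 3.
2 is placed in column 4, so r5c4 = 1.
Cage a's pair has difference 1, which forces r5c5 = 2.
Column 6 now contains 1, which forces r5c6 = 5.
2 is placed in column 5, so r1c5 = 1.
Column 6 now contains 1, so r1c6 = 2.
Filled in: 3 5 6 4 1 2 / 5 1 2 3 6 4 / 2 3 1 5 4 6 / 4 2 5 6 3 1 / 6 4 3 1 2 5 / 1 6 4 2 5 3.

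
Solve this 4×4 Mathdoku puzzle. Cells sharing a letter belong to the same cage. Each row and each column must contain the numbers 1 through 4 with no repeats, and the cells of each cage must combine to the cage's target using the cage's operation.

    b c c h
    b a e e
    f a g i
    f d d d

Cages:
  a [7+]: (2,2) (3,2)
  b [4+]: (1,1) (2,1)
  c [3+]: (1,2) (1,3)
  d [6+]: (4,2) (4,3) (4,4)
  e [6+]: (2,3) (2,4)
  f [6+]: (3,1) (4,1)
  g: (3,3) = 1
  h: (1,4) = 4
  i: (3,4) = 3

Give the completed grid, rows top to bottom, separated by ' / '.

3 1 2 4 / 1 3 4 2 / 2 4 1 3 / 4 2 3 1

Cage h is given, leaving (1,4) = 4.
Column 4 already has 4, so (2,4) = 2.
G is a freebie, so (3,3) = 1.
Cage i is a single given cell, so (3,4) = 3.
Column 4 already has 3; hence (4,4) = 1.
Cage c's pair has sum 3, so (1,2) = 1.
Column 3 already has 1, which forces (1,3) = 2.
The two cells of cage a must have sum 7, leaving (2,2) = 3.
2 is placed in row 2, leaving (2,3) = 4.
Row 3 now contains 3, which forces (3,2) = 4.
Column 2 already has 3, so (4,2) = 2.
Column 3 already has 2, leaving (4,3) = 3.
Row 1 already has 1; hence (1,1) = 3.
Row 2 now contains 3; hence (2,1) = 1.
Row 3 already has 4; hence (3,1) = 2.
Row 4 already has 2, leaving (4,1) = 4.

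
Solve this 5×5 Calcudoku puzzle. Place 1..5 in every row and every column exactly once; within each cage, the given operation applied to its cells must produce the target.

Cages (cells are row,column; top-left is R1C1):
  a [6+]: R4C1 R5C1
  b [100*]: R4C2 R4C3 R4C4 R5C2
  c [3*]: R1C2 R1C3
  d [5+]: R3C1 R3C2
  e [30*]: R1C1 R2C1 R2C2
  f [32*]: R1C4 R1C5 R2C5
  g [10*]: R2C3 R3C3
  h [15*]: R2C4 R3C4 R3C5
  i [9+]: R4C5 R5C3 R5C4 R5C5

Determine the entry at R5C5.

1

Cage f has product 32, which forces R1C4 = 4.
The 3 cells of cage f must have product 32; hence R1C5 = 2.
Cage f needs product 32, leaving R2C5 = 4.
The 4 cells of cage b must have product 100, leaving R5C2 = 5.
Row 1 needs a 5, and only R1C1 is open for it.
Row 2 needs a 1, and only R2C4 is open for it.
1 is placed in column 4, which forces R4C4 = 5.
The 4 cells of cage i must have sum 9, leaving R4C5 = 3.
Cage i needs sum 9, so R5C5 = 1.
Column 4 already has 5, so R3C4 = 3.
Column 5 now contains 3, leaving R3C5 = 5.
Column 4 now contains 3, which forces R5C4 = 2.
Cage g needs two cells with product 10, so R2C3 = 5.
Row 3 now contains 5, so R3C3 = 2.
Cage a needs two cells with sum 6; hence R4C1 = 2.
2 is placed in row 5, which forces R5C1 = 4.
2 is placed in row 5, which forces R5C3 = 3.
Cage c needs two cells with product 3; hence R1C2 = 3.
Column 3 already has 3; hence R1C3 = 1.
Column 1 already has 2, so R2C1 = 3.
The 3 cells of cage e must have product 30; hence R2C2 = 2.
Column 1 already has 4, so R3C1 = 1.
The two cells of cage d must have sum 5, so R3C2 = 4.
Column 2 now contains 4, so R4C2 = 1.
Column 3 now contains 1, which forces R4C3 = 4.
Completed grid: 5 3 1 4 2 / 3 2 5 1 4 / 1 4 2 3 5 / 2 1 4 5 3 / 4 5 3 2 1.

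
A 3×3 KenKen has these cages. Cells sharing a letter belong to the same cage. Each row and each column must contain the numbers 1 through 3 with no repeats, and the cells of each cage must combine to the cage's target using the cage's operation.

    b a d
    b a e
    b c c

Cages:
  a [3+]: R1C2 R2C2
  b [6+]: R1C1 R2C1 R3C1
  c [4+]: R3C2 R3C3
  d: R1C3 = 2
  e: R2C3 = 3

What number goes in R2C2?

2

Cage d is a single given cell, so R1C3 = 2.
Cage e is given, which forces R2C3 = 3.
3 is placed in column 3, leaving R3C3 = 1.
Row 1 now contains 2, leaving R1C2 = 1.
Cage a's pair has sum 3, so R2C2 = 2.
Row 3 now contains 1, leaving R3C2 = 3.
Row 1 now contains 1, leaving R1C1 = 3.
Row 2 already has 2, so R2C1 = 1.
Row 3 now contains 3, leaving R3C1 = 2.
Filled in: 3 1 2 / 1 2 3 / 2 3 1.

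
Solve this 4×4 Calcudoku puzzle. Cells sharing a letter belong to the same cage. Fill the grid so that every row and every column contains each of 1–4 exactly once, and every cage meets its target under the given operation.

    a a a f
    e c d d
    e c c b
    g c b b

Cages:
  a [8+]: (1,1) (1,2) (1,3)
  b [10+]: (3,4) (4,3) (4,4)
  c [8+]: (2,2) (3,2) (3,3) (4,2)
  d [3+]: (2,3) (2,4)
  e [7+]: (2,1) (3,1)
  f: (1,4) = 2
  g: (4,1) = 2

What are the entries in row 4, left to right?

2 1 3 4

Cage f is given, leaving (1,4) = 2.
Column 4 now contains 2, leaving (2,4) = 1.
Cage g is a single given cell, which forces (4,1) = 2.
Column 4 now contains 2; hence (4,4) = 4.
1 is placed in row 2, leaving (2,3) = 2.
Column 3 already has 2, leaving (3,3) = 1.
4 is placed in column 4, so (3,4) = 3.
Row 4 now contains 4, leaving (4,3) = 3.
Column 3 already has 3, leaving (1,3) = 4.
The two cells of cage e must have sum 7, so (2,1) = 3.
Row 2 already has 2, which forces (2,2) = 4.
3 is placed in row 3, leaving (3,1) = 4.
Cage c has sum 8, so (3,2) = 2.
3 is placed in row 4; hence (4,2) = 1.
3 is placed in column 1, which forces (1,1) = 1.
Column 2 now contains 1, leaving (1,2) = 3.
Completed grid: 1 3 4 2 / 3 4 2 1 / 4 2 1 3 / 2 1 3 4.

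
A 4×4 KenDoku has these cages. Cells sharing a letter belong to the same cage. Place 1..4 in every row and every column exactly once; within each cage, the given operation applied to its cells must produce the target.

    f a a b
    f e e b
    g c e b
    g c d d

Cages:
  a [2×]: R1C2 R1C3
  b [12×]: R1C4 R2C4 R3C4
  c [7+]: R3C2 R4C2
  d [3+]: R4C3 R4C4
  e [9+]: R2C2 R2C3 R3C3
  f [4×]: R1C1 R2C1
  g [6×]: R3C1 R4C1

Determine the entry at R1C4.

Row 1 needs a 3, and only R1C4 is open for it.
In row 1, 4 can only go at R1C1, so R1C1 = 4.
Column 1 already has 4; hence R2C1 = 1.
1 is placed in row 2, which forces R2C4 = 4.
Column 4 already has 4, leaving R3C4 = 1.
Column 4 already has 1, leaving R4C4 = 2.
Cage g's pair has product 6, which forces R3C1 = 2.
Cage e needs sum 9, which forces R3C3 = 4.
Row 4 already has 2; hence R4C1 = 3.
3 is placed in row 4, leaving R4C2 = 4.
Row 4 already has 2, which forces R4C3 = 1.
Cage a's pair has product 2, leaving R1C2 = 1.
Column 3 now contains 1, leaving R1C3 = 2.
Column 3 now contains 2, so R2C3 = 3.
Row 3 already has 4; hence R3C2 = 3.
Row 2 now contains 3, which forces R2C2 = 2.
Completed grid: 4 1 2 3 / 1 2 3 4 / 2 3 4 1 / 3 4 1 2.

3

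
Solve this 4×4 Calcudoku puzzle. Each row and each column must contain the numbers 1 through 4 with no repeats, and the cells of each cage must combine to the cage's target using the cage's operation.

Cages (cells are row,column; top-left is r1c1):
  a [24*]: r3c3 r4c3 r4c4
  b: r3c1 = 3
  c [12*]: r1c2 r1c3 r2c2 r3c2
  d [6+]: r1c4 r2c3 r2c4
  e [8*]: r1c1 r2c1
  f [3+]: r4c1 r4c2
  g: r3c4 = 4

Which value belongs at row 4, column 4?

B is a freebie, which forces r3c1 = 3.
G is a freebie, which forces r3c4 = 4.
Row 3 already has 4; hence r3c3 = 2.
The 3 cells of cage a must have product 24, so r4c3 = 4.
The 3 cells of cage a must have product 24, so r4c4 = 3.
Column 3 now contains 2, so r1c3 = 1.
1 is placed in row 1, so r1c4 = 2.
Cage d has sum 6, so r2c3 = 3.
Column 4 now contains 2, which forces r2c4 = 1.
2 is placed in row 3, leaving r3c2 = 1.
1 is placed in column 2, which forces r4c2 = 2.
2 is placed in row 1; hence r1c1 = 4.
Cage c needs product 12, leaving r1c2 = 3.
Cage e needs two cells with product 8, leaving r2c1 = 2.
Row 2 already has 3, so r2c2 = 4.
2 is placed in row 4; hence r4c1 = 1.
Filled in: 4 3 1 2 / 2 4 3 1 / 3 1 2 4 / 1 2 4 3.

3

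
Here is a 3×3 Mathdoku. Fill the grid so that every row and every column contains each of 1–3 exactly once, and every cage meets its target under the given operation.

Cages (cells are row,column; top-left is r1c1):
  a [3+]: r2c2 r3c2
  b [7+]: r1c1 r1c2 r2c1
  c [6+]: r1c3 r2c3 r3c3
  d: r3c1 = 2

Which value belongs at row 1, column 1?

1

Cage d is a single given cell; hence r3c1 = 2.
Row 3 now contains 2, leaving r3c2 = 1.
1 is placed in row 3, which forces r3c3 = 3.
The 3 cells of cage b must have sum 7, which forces r1c1 = 1.
Cage b has sum 7, leaving r1c2 = 3.
Row 1 already has 1, which forces r1c3 = 2.
Column 1 already has 2, leaving r2c1 = 3.
1 is placed in column 2, so r2c2 = 2.
2 is placed in column 3, so r2c3 = 1.
Filled in: 1 3 2 / 3 2 1 / 2 1 3.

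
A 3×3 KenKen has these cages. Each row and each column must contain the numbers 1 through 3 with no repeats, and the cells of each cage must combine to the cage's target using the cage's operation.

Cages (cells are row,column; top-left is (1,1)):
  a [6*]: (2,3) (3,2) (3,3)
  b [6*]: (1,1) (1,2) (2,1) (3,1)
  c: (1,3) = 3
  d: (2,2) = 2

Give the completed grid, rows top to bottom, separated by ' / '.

2 1 3 / 3 2 1 / 1 3 2

Cage b has product 6, leaving (1,2) = 1.
C is a freebie, leaving (1,3) = 3.
Cage d is given, so (2,2) = 2.
Row 2 now contains 2, leaving (2,3) = 1.
2 is placed in column 2, which forces (3,2) = 3.
1 is placed in column 3; hence (3,3) = 2.
Row 1 already has 3; hence (1,1) = 2.
Row 2 already has 1, which forces (2,1) = 3.
Row 3 already has 2, leaving (3,1) = 1.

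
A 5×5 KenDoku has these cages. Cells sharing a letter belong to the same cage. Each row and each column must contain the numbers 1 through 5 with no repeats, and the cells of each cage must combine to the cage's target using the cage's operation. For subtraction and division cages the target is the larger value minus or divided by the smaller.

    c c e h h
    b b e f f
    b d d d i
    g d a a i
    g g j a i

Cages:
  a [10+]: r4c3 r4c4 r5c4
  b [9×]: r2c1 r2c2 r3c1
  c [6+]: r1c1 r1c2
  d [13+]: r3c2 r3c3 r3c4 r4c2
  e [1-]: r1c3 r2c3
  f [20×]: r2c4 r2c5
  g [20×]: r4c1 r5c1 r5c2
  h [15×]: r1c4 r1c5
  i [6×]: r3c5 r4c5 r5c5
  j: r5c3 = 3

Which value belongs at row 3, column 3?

Cage b has product 9, which forces r2c1 = 1.
The 3 cells of cage b must have product 9; hence r2c2 = 3.
Cage b needs product 9, leaving r3c1 = 3.
Cage j is given, so r5c3 = 3.
Cage i needs product 6, so r4c5 = 3.
Cage h needs two cells with product 15, which forces r1c4 = 3.
Column 5 already has 3, which forces r1c5 = 5.
5 is placed in column 5; hence r2c5 = 4.
Row 2 already has 4, leaving r2c4 = 5.
Cage e needs two cells with difference 1, leaving r1c3 = 1.
5 is placed in row 2, which forces r2c3 = 2.
Row 4 needs a 1, and only r4c4 is open for it.
1 is placed in column 4, leaving r3c4 = 2.
2 is placed in row 3, leaving r3c5 = 1.
The 3 cells of cage a must have sum 10, leaving r4c3 = 5.
1 is placed in column 4, which forces r5c4 = 4.
Column 5 already has 1, which forces r5c5 = 2.
The 4 cells of cage d must have sum 13; hence r3c2 = 5.
Column 3 now contains 5, which forces r3c3 = 4.
Cage g needs product 20, leaving r4c1 = 4.
5 is placed in row 4; hence r4c2 = 2.
4 is placed in row 5, leaving r5c1 = 5.
2 is placed in row 5; hence r5c2 = 1.
Column 1 already has 4, which forces r1c1 = 2.
Column 2 already has 2; hence r1c2 = 4.
Filled in: 2 4 1 3 5 / 1 3 2 5 4 / 3 5 4 2 1 / 4 2 5 1 3 / 5 1 3 4 2.

4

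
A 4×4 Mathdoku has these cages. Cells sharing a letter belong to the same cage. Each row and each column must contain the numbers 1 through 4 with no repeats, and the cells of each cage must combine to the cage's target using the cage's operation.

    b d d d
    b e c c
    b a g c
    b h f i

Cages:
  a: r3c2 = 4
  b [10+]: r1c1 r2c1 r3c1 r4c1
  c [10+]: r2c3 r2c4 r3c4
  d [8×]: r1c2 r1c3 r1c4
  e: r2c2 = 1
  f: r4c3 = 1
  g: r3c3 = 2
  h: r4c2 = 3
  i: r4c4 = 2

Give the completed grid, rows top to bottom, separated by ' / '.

3 2 4 1 / 2 1 3 4 / 1 4 2 3 / 4 3 1 2

E is a freebie, so r2c2 = 1.
Cage a is given; hence r3c2 = 4.
G is a freebie, so r3c3 = 2.
Row 3 now contains 4, which forces r3c4 = 3.
Cage h is given; hence r4c2 = 3.
F is a freebie, so r4c3 = 1.
Cage i is a single given cell, which forces r4c4 = 2.
4 is placed in column 2, so r1c2 = 2.
Column 3 already has 1, so r1c3 = 4.
Cage d has product 8; hence r1c4 = 1.
The 3 cells of cage c must have sum 10, which forces r2c3 = 3.
2 is placed in column 4, so r2c4 = 4.
Row 3 now contains 3, leaving r3c1 = 1.
Row 4 now contains 2, which forces r4c1 = 4.
Row 1 now contains 2; hence r1c1 = 3.
Row 2 now contains 3, which forces r2c1 = 2.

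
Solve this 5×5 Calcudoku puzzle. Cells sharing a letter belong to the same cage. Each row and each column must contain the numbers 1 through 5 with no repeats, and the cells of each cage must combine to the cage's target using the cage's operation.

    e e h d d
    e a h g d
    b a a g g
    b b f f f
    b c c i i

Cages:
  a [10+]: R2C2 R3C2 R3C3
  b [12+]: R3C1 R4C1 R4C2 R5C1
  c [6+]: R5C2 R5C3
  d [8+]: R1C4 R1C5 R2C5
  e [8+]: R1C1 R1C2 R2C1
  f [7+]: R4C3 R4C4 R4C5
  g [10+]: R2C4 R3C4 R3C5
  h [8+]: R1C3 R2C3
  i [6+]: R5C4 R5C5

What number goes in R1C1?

The only place for 3 in row 5 is R5C1.
The only place for 3 in row 4 is R4C2.
The only place for 5 in row 4 is R4C1.
The 4 cells of cage b must have sum 12, which forces R3C1 = 1.
The 3 cells of cage e must have sum 8, so R1C1 = 4.
Cage e has sum 8; hence R1C2 = 2.
1 is placed in column 1; hence R2C1 = 2.
Cage a needs sum 10, which forces R2C2 = 1.
Cage d needs sum 8, which forces R2C5 = 4.
In row 1, 5 can only go at R1C3, so R1C3 = 5.
Column 3 already has 5, so R2C3 = 3.
Row 2 now contains 3; hence R2C4 = 5.
Cage a has sum 10, so R3C2 = 5.
Column 3 already has 5; hence R3C3 = 4.
5 is placed in column 2, leaving R5C2 = 4.
4 is placed in row 5, so R5C4 = 1.
1 is placed in column 4; hence R1C4 = 3.
Cage d needs sum 8, so R1C5 = 1.
Column 4 now contains 3, leaving R3C4 = 2.
Row 3 now contains 2, so R3C5 = 3.
Cage f has sum 7, leaving R4C4 = 4.
1 is placed in column 5, leaving R4C5 = 2.
Row 5 already has 1, which forces R5C3 = 2.
The two cells of cage i must have sum 6, leaving R5C5 = 5.
Row 4 now contains 2, leaving R4C3 = 1.
Completed grid: 4 2 5 3 1 / 2 1 3 5 4 / 1 5 4 2 3 / 5 3 1 4 2 / 3 4 2 1 5.

4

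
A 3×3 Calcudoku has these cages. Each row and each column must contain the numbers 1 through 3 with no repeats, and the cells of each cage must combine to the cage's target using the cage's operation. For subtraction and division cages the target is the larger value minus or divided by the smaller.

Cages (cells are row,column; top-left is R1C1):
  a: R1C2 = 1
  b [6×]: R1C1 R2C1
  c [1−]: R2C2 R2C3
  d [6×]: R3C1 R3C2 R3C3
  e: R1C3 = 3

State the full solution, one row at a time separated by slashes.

2 1 3 / 3 2 1 / 1 3 2

Cage a is a single given cell; hence R1C2 = 1.
E is a freebie, which forces R1C3 = 3.
Row 1 now contains 3; hence R1C1 = 2.
The two cells of cage b must have product 6, so R2C1 = 3.
3 is placed in row 2, leaving R2C2 = 2.
Row 2 now contains 2, which forces R2C3 = 1.
3 is placed in column 1, which forces R3C1 = 1.
Column 2 now contains 2; hence R3C2 = 3.
1 is placed in column 3, which forces R3C3 = 2.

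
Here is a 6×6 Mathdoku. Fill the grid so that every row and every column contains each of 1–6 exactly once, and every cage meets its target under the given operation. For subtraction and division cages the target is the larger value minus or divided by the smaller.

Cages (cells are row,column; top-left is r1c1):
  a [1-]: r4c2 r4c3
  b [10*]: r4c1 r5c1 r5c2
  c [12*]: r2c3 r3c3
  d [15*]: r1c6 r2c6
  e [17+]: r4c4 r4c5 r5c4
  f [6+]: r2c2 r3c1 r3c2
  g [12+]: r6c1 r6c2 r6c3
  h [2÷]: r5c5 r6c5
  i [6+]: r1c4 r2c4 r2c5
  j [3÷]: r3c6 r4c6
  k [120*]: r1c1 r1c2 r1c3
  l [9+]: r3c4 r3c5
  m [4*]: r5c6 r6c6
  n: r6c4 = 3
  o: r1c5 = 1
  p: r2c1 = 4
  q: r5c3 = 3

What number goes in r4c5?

O is a freebie; hence r1c5 = 1.
Cage p is given, so r2c1 = 4.
Cage e has sum 17; hence r4c4 = 5.
Cage e has sum 17, leaving r4c5 = 6.
Cage q is a single given cell, leaving r5c3 = 3.
Cage e needs sum 17; hence r5c4 = 6.
N is a freebie, leaving r6c4 = 3.
Column 4 already has 3, leaving r1c4 = 2.
The 3 cells of cage i must have sum 6, so r2c4 = 1.
Cage i has sum 6, which forces r2c5 = 3.
3 is placed in row 2, which forces r2c6 = 5.
Column 4 already has 3, so r3c4 = 4.
Cage l needs two cells with sum 9, leaving r3c5 = 5.
5 is placed in column 6; hence r1c6 = 3.
3 is placed in row 2, leaving r2c2 = 2.
Row 2 now contains 2, so r2c3 = 6.
Column 3 already has 6, so r3c3 = 2.
Cage j's pair has quotient 3, which forces r3c6 = 6.
Cage a needs two cells with difference 1, so r4c2 = 3.
The two cells of cage a must have difference 1, leaving r4c3 = 4.
The two cells of cage j must have quotient 3; hence r4c6 = 2.
Cage k needs product 120; hence r1c1 = 6.
Cage k has product 120, which forces r1c2 = 4.
Column 3 now contains 4, which forces r1c3 = 5.
Cage f has sum 6, leaving r3c1 = 3.
3 is placed in column 2; hence r3c2 = 1.
2 is placed in row 4, leaving r4c1 = 1.
The 3 cells of cage b must have product 10, leaving r5c1 = 2.
The 3 cells of cage b must have product 10, so r5c2 = 5.
Row 5 now contains 2, which forces r5c5 = 4.
4 is placed in row 5, leaving r5c6 = 1.
1 is placed in column 1, leaving r6c1 = 5.
5 is placed in column 2, which forces r6c2 = 6.
Column 3 now contains 5, so r6c3 = 1.
Column 5 already has 4, so r6c5 = 2.
1 is placed in column 6, leaving r6c6 = 4.
Filled in: 6 4 5 2 1 3 / 4 2 6 1 3 5 / 3 1 2 4 5 6 / 1 3 4 5 6 2 / 2 5 3 6 4 1 / 5 6 1 3 2 4.

6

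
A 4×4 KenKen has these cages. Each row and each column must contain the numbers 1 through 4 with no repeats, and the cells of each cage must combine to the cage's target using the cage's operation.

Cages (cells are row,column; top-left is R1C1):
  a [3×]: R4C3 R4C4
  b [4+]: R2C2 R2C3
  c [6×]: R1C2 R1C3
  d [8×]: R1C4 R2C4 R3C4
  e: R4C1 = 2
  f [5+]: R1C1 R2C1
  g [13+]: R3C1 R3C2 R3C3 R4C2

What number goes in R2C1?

4

Cage e is a single given cell, which forces R4C1 = 2.
The 4 cells of cage g must have sum 13, which forces R4C2 = 4.
The only place for 2 in row 2 is R2C4.
The only place for 4 in row 2 is R2C1.
Column 1 already has 4, so R1C1 = 1.
1 is placed in row 1, so R1C4 = 4.
Column 1 already has 4, so R3C1 = 3.
Cage g has sum 13, which forces R3C2 = 2.
The 4 cells of cage g must have sum 13; hence R3C3 = 4.
Column 4 now contains 4, leaving R3C4 = 1.
1 is placed in column 4, leaving R4C4 = 3.
Column 2 already has 2; hence R1C2 = 3.
Cage c's pair has product 6, leaving R1C3 = 2.
Column 2 now contains 3, which forces R2C2 = 1.
1 is placed in row 2; hence R2C3 = 3.
Row 4 already has 3, which forces R4C3 = 1.
Filled in: 1 3 2 4 / 4 1 3 2 / 3 2 4 1 / 2 4 1 3.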